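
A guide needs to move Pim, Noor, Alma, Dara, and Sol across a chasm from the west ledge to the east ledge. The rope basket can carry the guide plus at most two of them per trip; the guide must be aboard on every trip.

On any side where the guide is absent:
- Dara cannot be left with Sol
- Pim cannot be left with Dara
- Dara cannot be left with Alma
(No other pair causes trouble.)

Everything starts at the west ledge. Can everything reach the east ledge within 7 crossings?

Yes

Yes — this plan uses 5 crossings (≤ 7):
1. Guide goes to the east ledge with Dara and Pim.  [the west ledge: Alma, Noor, Sol | the east ledge: Dara, Pim]
2. Guide goes back to the west ledge with Dara.  [the west ledge: Alma, Dara, Noor, Sol | the east ledge: Pim]
3. Guide goes to the east ledge with Alma and Sol.  [the west ledge: Dara, Noor | the east ledge: Alma, Pim, Sol]
4. Guide goes back to the west ledge alone.  [the west ledge: Dara, Noor | the east ledge: Alma, Pim, Sol]
5. Guide goes to the east ledge with Dara and Noor.  [the west ledge: — | the east ledge: Alma, Dara, Noor, Pim, Sol]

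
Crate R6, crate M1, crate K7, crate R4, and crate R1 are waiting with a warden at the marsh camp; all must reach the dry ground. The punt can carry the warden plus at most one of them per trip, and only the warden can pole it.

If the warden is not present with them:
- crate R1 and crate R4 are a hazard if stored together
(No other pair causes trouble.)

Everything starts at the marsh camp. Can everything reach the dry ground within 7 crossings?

Counting alone: the warden can take at most 1 across per trip to the dry ground, so moving all 5 needs at least 5 loaded trips out, with a return between consecutive ones — at least 9 crossings.
Since 7 < 9, 7 crossings cannot be enough. (The shortest complete plan in fact takes 9:)
1. Warden goes to the dry ground with crate R4.
2. Warden goes back to the marsh camp alone.
3. Warden goes to the dry ground with crate R6.
4. Warden goes back to the marsh camp alone.
5. Warden goes to the dry ground with crate M1.
6. Warden goes back to the marsh camp alone.
7. Warden goes to the dry ground with crate K7.
8. Warden goes back to the marsh camp alone.
9. Warden goes to the dry ground with crate R1.

No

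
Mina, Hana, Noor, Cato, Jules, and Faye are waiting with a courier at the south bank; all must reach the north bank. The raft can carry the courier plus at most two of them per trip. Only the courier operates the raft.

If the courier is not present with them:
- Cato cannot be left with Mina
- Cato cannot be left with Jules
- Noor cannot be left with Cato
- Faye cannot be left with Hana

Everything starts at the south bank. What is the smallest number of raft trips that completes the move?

Counting alone: the courier can take at most 2 across per trip to the north bank, so moving all 6 needs at least 3 loaded trips out, with a return between consecutive ones — at least 5 crossings.
The safety rule pushes this higher. Following every safe sequence of crossings, the most of the 6 that can be at the north bank as the raft arrives there on crossing 5 is 5 — never all 6.
So no plan with fewer than 7 crossings exists, and this one achieves 7:
1. Courier goes to the north bank with Cato and Hana.
2. Courier goes back to the south bank alone.
3. Courier goes to the north bank with Mina.
4. Courier goes back to the south bank with Cato.
5. Courier goes to the north bank with Jules and Noor.
6. Courier goes back to the south bank alone.
7. Courier goes to the north bank with Cato and Faye.

7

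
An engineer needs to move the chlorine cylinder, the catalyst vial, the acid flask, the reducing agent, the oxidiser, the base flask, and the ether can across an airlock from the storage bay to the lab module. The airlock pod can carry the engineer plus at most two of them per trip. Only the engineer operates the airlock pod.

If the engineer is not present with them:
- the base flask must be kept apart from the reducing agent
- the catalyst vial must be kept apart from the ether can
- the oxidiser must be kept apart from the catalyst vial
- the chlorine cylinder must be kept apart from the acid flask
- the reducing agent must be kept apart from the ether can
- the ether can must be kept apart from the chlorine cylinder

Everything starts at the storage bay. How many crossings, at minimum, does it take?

impossible

Whatever the first load, the items left behind include a forbidden pair without the engineer. No opening move is safe, so no plan exists.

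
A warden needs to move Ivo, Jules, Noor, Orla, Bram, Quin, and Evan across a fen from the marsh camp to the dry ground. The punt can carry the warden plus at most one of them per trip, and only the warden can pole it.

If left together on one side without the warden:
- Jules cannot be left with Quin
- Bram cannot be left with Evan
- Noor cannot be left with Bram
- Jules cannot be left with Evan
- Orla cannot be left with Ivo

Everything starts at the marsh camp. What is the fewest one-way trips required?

impossible

Whatever the first load, the items left behind include a forbidden pair without the warden. No opening move is safe, so no plan exists.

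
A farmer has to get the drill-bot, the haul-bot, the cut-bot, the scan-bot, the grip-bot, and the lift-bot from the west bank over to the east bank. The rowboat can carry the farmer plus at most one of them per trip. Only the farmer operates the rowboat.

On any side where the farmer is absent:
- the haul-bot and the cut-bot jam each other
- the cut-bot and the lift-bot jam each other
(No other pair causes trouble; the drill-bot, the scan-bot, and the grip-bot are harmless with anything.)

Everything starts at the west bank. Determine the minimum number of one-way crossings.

13

Counting alone: the farmer can take at most 1 across per trip to the east bank, so moving all 6 needs at least 6 loaded trips out, with a return between consecutive ones — at least 11 crossings.
The safety rule pushes this higher. Following every safe sequence of crossings, the most of the 6 that can be at the east bank as the rowboat arrives there on crossing 11 is 5 — never all 6.
So no plan with fewer than 13 crossings exists, and this one achieves 13:
1. Farmer goes to the east bank with the cut-bot.  [the west bank: the drill-bot, the grip-bot, the haul-bot, the lift-bot, the scan-bot | the east bank: the cut-bot]
2. Farmer goes back to the west bank alone.  [the west bank: the drill-bot, the grip-bot, the haul-bot, the lift-bot, the scan-bot | the east bank: the cut-bot]
3. Farmer goes to the east bank with the drill-bot.  [the west bank: the grip-bot, the haul-bot, the lift-bot, the scan-bot | the east bank: the cut-bot, the drill-bot]
4. Farmer goes back to the west bank alone.  [the west bank: the grip-bot, the haul-bot, the lift-bot, the scan-bot | the east bank: the cut-bot, the drill-bot]
5. Farmer goes to the east bank with the haul-bot.  [the west bank: the grip-bot, the lift-bot, the scan-bot | the east bank: the cut-bot, the drill-bot, the haul-bot]
6. Farmer goes back to the west bank with the cut-bot.  [the west bank: the cut-bot, the grip-bot, the lift-bot, the scan-bot | the east bank: the drill-bot, the haul-bot]
7. Farmer goes to the east bank with the lift-bot.  [the west bank: the cut-bot, the grip-bot, the scan-bot | the east bank: the drill-bot, the haul-bot, the lift-bot]
8. Farmer goes back to the west bank alone.  [the west bank: the cut-bot, the grip-bot, the scan-bot | the east bank: the drill-bot, the haul-bot, the lift-bot]
9. Farmer goes to the east bank with the scan-bot.  [the west bank: the cut-bot, the grip-bot | the east bank: the drill-bot, the haul-bot, the lift-bot, the scan-bot]
10. Farmer goes back to the west bank alone.  [the west bank: the cut-bot, the grip-bot | the east bank: the drill-bot, the haul-bot, the lift-bot, the scan-bot]
11. Farmer goes to the east bank with the grip-bot.  [the west bank: the cut-bot | the east bank: the drill-bot, the grip-bot, the haul-bot, the lift-bot, the scan-bot]
12. Farmer goes back to the west bank alone.  [the west bank: the cut-bot | the east bank: the drill-bot, the grip-bot, the haul-bot, the lift-bot, the scan-bot]
13. Farmer goes to the east bank with the cut-bot.  [the west bank: — | the east bank: the cut-bot, the drill-bot, the grip-bot, the haul-bot, the lift-bot, the scan-bot]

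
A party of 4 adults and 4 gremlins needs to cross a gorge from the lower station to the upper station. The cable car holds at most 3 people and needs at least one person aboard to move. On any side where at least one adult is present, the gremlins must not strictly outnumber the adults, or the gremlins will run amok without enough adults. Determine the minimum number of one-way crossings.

Counting alone: each trip to the upper station takes at most 3 across and each return brings at least 1 back, so after t trips out (and t−1 returns) at most 3t − (t−1) of the 8 are across; that first reaches 8 at t = 4, so at least 7 crossings are needed.
The safety rule pushes this higher. Following every safe sequence of crossings, the most of the 8 that can be at the upper station as the cable car arrives there on crossing 7 is 7 — never all 8.
So no plan with fewer than 9 crossings exists, and this one achieves 9:
1. 2 gremlins → the upper station.  (the lower station: 4A 2G; the upper station: 0A 2G)
2. 1 gremlin ← the lower station.  (the lower station: 4A 3G; the upper station: 0A 1G)
3. 3 gremlins → the upper station.  (the lower station: 4A 0G; the upper station: 0A 4G)
4. 1 gremlin ← the lower station.  (the lower station: 4A 1G; the upper station: 0A 3G)
5. 3 adults → the upper station.  (the lower station: 1A 1G; the upper station: 3A 3G)
6. 1 adult and 1 gremlin ← the lower station.  (the lower station: 2A 2G; the upper station: 2A 2G)
7. 2 adults → the upper station.  (the lower station: 0A 2G; the upper station: 4A 2G)
8. 1 gremlin ← the lower station.  (the lower station: 0A 3G; the upper station: 4A 1G)
9. 3 gremlins → the upper station.  (the lower station: 0A 0G; the upper station: 4A 4G)

9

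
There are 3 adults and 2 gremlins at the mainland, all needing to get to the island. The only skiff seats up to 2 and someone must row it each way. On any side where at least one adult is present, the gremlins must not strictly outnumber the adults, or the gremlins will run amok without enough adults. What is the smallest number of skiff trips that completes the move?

Counting alone: each trip to the island takes at most 2 across and each return brings at least 1 back, so after t trips out (and t−1 returns) at most 2t − (t−1) of the 5 are across; that first reaches 5 at t = 4, so at least 7 crossings are needed.
The plan below uses exactly 7 crossings, so it is optimal:
1. 2 gremlins → the island.  (the mainland: 3A 0G; the island: 0A 2G)
2. 1 gremlin ← the mainland.  (the mainland: 3A 1G; the island: 0A 1G)
3. 2 adults → the island.  (the mainland: 1A 1G; the island: 2A 1G)
4. 1 adult ← the mainland.  (the mainland: 2A 1G; the island: 1A 1G)
5. 1 adult and 1 gremlin → the island.  (the mainland: 1A 0G; the island: 2A 2G)
6. 1 gremlin ← the mainland.  (the mainland: 1A 1G; the island: 2A 1G)
7. 1 adult and 1 gremlin → the island.  (the mainland: 0A 0G; the island: 3A 2G)

7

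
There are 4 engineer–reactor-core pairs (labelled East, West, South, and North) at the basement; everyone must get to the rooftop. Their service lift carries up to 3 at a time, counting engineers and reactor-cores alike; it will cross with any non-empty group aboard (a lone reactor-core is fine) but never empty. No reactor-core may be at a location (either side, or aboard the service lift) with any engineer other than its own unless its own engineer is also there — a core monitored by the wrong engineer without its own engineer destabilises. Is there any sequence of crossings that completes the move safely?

Yes

1. engineer East and reactor-core East cross → the rooftop.
2. engineer East crosses ← the basement.
3. engineer East, engineer West, and reactor-core West cross → the rooftop.
4. engineer East and reactor-core East cross ← the basement.
5. engineer East, engineer North, and engineer South cross → the rooftop.
6. reactor-core West crosses ← the basement.
7. reactor-core East and reactor-core West cross → the rooftop.
8. reactor-core East crosses ← the basement.
9. reactor-core East, reactor-core North, and reactor-core South cross → the rooftop.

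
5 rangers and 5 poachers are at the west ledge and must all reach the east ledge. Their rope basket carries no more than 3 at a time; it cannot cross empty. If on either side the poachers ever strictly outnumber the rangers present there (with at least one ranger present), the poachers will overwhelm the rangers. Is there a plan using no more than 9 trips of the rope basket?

No

Counting alone: each trip to the east ledge takes at most 3 across and each return brings at least 1 back, so after t trips out (and t−1 returns) at most 3t − (t−1) of the 10 are across; that first reaches 10 at t = 5, so at least 9 crossings are needed.
The safety rule pushes this higher. Following every safe sequence of crossings, the most of the 10 that can be at the east ledge as the rope basket arrives there on crossing 9 is 9 — never all 10.
So the move cannot be finished within 9 crossings. (The shortest complete plan takes 11:)
1. 2 poachers → the east ledge.  (the west ledge: 5R 3P; the east ledge: 0R 2P)
2. 1 poacher ← the west ledge.  (the west ledge: 5R 4P; the east ledge: 0R 1P)
3. 3 poachers → the east ledge.  (the west ledge: 5R 1P; the east ledge: 0R 4P)
4. 1 poacher ← the west ledge.  (the west ledge: 5R 2P; the east ledge: 0R 3P)
5. 3 rangers → the east ledge.  (the west ledge: 2R 2P; the east ledge: 3R 3P)
6. 1 ranger and 1 poacher ← the west ledge.  (the west ledge: 3R 3P; the east ledge: 2R 2P)
7. 3 rangers → the east ledge.  (the west ledge: 0R 3P; the east ledge: 5R 2P)
8. 1 poacher ← the west ledge.  (the west ledge: 0R 4P; the east ledge: 5R 1P)
9. 2 poachers → the east ledge.  (the west ledge: 0R 2P; the east ledge: 5R 3P)
10. 1 poacher ← the west ledge.  (the west ledge: 0R 3P; the east ledge: 5R 2P)
11. 3 poachers → the east ledge.  (the west ledge: 0R 0P; the east ledge: 5R 5P)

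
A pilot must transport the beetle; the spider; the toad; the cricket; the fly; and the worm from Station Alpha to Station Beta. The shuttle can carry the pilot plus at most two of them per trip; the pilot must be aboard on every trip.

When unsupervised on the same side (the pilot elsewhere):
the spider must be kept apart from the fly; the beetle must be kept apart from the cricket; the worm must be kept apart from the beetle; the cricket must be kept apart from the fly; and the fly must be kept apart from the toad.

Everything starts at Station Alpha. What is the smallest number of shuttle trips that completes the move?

7

Counting alone: the pilot can take at most 2 across per trip to Station Beta, so moving all 6 needs at least 3 loaded trips out, with a return between consecutive ones — at least 5 crossings.
The safety rule pushes this higher. Following every safe sequence of crossings, the most of the 6 that can be at Station Beta as the shuttle arrives there on crossing 5 is 5 — never all 6.
So no plan with fewer than 7 crossings exists, and this one achieves 7:
1. Pilot goes to Station Beta with the beetle and the fly.  [Station Alpha: the cricket, the spider, the toad, the worm | Station Beta: the beetle, the fly]
2. Pilot goes back to Station Alpha alone.  [Station Alpha: the cricket, the spider, the toad, the worm | Station Beta: the beetle, the fly]
3. Pilot goes to Station Beta with the spider and the toad.  [Station Alpha: the cricket, the worm | Station Beta: the beetle, the fly, the spider, the toad]
4. Pilot goes back to Station Alpha with the fly.  [Station Alpha: the cricket, the fly, the worm | Station Beta: the beetle, the spider, the toad]
5. Pilot goes to Station Beta with the cricket and the worm.  [Station Alpha: the fly | Station Beta: the beetle, the cricket, the spider, the toad, the worm]
6. Pilot goes back to Station Alpha with the beetle.  [Station Alpha: the beetle, the fly | Station Beta: the cricket, the spider, the toad, the worm]
7. Pilot goes to Station Beta with the beetle and the fly.  [Station Alpha: — | Station Beta: the beetle, the cricket, the fly, the spider, the toad, the worm]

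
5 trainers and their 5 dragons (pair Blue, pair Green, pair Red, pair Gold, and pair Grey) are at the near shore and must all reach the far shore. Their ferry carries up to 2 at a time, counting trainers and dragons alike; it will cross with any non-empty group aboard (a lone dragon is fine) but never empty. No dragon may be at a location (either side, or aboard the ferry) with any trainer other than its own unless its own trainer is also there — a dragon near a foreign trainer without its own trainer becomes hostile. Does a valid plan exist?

No

Following every safe sequence of crossings from the start, the most of the 10 that can be at the far shore as the ferry arrives there on crossings 1, 3, 5, 7 is 2, 3, 4, 5 respectively; the best ever achieved is 5 of 10.
From crossing 9 on, no configuration arises that was not already reachable earlier: only 82 distinct safe configurations (who is on which side, and where the ferry is) can ever be reached, none of them has everyone across, and every continuation just revisits them. So no valid plan exists.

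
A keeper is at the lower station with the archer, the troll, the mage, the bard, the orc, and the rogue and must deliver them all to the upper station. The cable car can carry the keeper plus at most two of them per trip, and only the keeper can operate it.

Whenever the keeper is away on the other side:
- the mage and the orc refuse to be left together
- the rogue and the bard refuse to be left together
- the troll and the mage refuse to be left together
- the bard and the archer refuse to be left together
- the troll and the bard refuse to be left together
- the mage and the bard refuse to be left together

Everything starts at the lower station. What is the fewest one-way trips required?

Counting alone: the keeper can take at most 2 across per trip to the upper station, so moving all 6 needs at least 3 loaded trips out, with a return between consecutive ones — at least 5 crossings.
The safety rule pushes this higher. Following every safe sequence of crossings, the most of the 6 that can be at the upper station as the cable car arrives there on crossings 5, 7 is 4, 5 respectively — never all 6.
So no plan with fewer than 9 crossings exists, and this one achieves 9:
1. Keeper goes to the upper station with the bard and the mage.  [the lower station: the archer, the orc, the rogue, the troll | the upper station: the bard, the mage]
2. Keeper goes back to the lower station with the mage.  [the lower station: the archer, the mage, the orc, the rogue, the troll | the upper station: the bard]
3. Keeper goes to the upper station with the archer and the mage.  [the lower station: the orc, the rogue, the troll | the upper station: the archer, the bard, the mage]
4. Keeper goes back to the lower station with the bard.  [the lower station: the bard, the orc, the rogue, the troll | the upper station: the archer, the mage]
5. Keeper goes to the upper station with the rogue and the troll.  [the lower station: the bard, the orc | the upper station: the archer, the mage, the rogue, the troll]
6. Keeper goes back to the lower station with the troll.  [the lower station: the bard, the orc, the troll | the upper station: the archer, the mage, the rogue]
7. Keeper goes to the upper station with the orc and the troll.  [the lower station: the bard | the upper station: the archer, the mage, the orc, the rogue, the troll]
8. Keeper goes back to the lower station with the mage.  [the lower station: the bard, the mage | the upper station: the archer, the orc, the rogue, the troll]
9. Keeper goes to the upper station with the bard and the mage.  [the lower station: — | the upper station: the archer, the bard, the mage, the orc, the rogue, the troll]

9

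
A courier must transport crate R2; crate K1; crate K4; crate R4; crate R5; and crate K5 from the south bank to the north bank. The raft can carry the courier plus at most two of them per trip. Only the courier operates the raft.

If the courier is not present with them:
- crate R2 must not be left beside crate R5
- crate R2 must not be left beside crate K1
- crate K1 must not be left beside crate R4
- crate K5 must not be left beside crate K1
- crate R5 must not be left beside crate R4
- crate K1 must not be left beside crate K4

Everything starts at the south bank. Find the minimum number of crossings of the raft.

7

Counting alone: the courier can take at most 2 across per trip to the north bank, so moving all 6 needs at least 3 loaded trips out, with a return between consecutive ones — at least 5 crossings.
The safety rule pushes this higher. Following every safe sequence of crossings, the most of the 6 that can be at the north bank as the raft arrives there on crossing 5 is 5 — never all 6.
So no plan with fewer than 7 crossings exists, and this one achieves 7:
1. Courier goes to the north bank with crate K1 and crate R5.  [the south bank: crate K4, crate K5, crate R2, crate R4 | the north bank: crate K1, crate R5]
2. Courier goes back to the south bank alone.  [the south bank: crate K4, crate K5, crate R2, crate R4 | the north bank: crate K1, crate R5]
3. Courier goes to the north bank with crate K4 and crate R2.  [the south bank: crate K5, crate R4 | the north bank: crate K1, crate K4, crate R2, crate R5]
4. Courier goes back to the south bank with crate K1 and crate R5.  [the south bank: crate K1, crate K5, crate R4, crate R5 | the north bank: crate K4, crate R2]
5. Courier goes to the north bank with crate K5 and crate R4.  [the south bank: crate K1, crate R5 | the north bank: crate K4, crate K5, crate R2, crate R4]
6. Courier goes back to the south bank alone.  [the south bank: crate K1, crate R5 | the north bank: crate K4, crate K5, crate R2, crate R4]
7. Courier goes to the north bank with crate K1 and crate R5.  [the south bank: — | the north bank: crate K1, crate K4, crate K5, crate R2, crate R4, crate R5]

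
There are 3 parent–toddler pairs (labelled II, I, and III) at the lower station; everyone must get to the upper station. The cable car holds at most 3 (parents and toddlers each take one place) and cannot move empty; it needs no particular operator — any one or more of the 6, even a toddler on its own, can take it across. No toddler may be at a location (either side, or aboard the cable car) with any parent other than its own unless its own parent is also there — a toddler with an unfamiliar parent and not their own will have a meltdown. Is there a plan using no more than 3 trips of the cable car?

Counting alone: each trip to the upper station takes at most 3 across and each return brings at least 1 back, so after t trips out (and t−1 returns) at most 3t − (t−1) of the 6 are across; that first reaches 6 at t = 3, so at least 5 crossings are needed.
Since 3 < 5, 3 crossings cannot be enough. (The shortest complete plan in fact takes 5:)
1. parent II and toddler II cross → the upper station.
2. parent II crosses ← the lower station.
3. parent I, parent II, and parent III cross → the upper station.
4. toddler II crosses ← the lower station.
5. toddler I, toddler II, and toddler III cross → the upper station.

No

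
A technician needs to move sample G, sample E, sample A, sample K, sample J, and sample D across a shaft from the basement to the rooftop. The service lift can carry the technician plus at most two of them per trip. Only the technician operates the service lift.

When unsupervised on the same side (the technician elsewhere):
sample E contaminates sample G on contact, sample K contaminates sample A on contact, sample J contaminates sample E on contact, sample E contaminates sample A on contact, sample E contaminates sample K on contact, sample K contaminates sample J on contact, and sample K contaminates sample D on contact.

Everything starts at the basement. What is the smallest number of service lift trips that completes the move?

Counting alone: the technician can take at most 2 across per trip to the rooftop, so moving all 6 needs at least 3 loaded trips out, with a return between consecutive ones — at least 5 crossings.
The safety rule pushes this higher. Following every safe sequence of crossings, the most of the 6 that can be at the rooftop as the service lift arrives there on crossings 5, 7 is 4, 5 respectively — never all 6.
So no plan with fewer than 9 crossings exists, and this one achieves 9:
1. Technician goes to the rooftop with sample E and sample K.  [the basement: sample A, sample D, sample G, sample J | the rooftop: sample E, sample K]
2. Technician goes back to the basement with sample E.  [the basement: sample A, sample D, sample E, sample G, sample J | the rooftop: sample K]
3. Technician goes to the rooftop with sample E and sample G.  [the basement: sample A, sample D, sample J | the rooftop: sample E, sample G, sample K]
4. Technician goes back to the basement with sample E.  [the basement: sample A, sample D, sample E, sample J | the rooftop: sample G, sample K]
5. Technician goes to the rooftop with sample A and sample J.  [the basement: sample D, sample E | the rooftop: sample A, sample G, sample J, sample K]
6. Technician goes back to the basement with sample K.  [the basement: sample D, sample E, sample K | the rooftop: sample A, sample G, sample J]
7. Technician goes to the rooftop with sample D and sample E.  [the basement: sample K | the rooftop: sample A, sample D, sample E, sample G, sample J]
8. Technician goes back to the basement with sample E.  [the basement: sample E, sample K | the rooftop: sample A, sample D, sample G, sample J]
9. Technician goes to the rooftop with sample E and sample K.  [the basement: — | the rooftop: sample A, sample D, sample E, sample G, sample J, sample K]

9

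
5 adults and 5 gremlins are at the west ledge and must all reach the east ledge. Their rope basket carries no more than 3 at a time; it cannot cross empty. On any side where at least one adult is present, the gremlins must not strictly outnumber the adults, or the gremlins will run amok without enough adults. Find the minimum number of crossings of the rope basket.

Counting alone: each trip to the east ledge takes at most 3 across and each return brings at least 1 back, so after t trips out (and t−1 returns) at most 3t − (t−1) of the 10 are across; that first reaches 10 at t = 5, so at least 9 crossings are needed.
The safety rule pushes this higher. Following every safe sequence of crossings, the most of the 10 that can be at the east ledge as the rope basket arrives there on crossing 9 is 9 — never all 10.
So no plan with fewer than 11 crossings exists, and this one achieves 11:
1. 2 gremlins → the east ledge.  (the west ledge: 5A 3G; the east ledge: 0A 2G)
2. 1 gremlin ← the west ledge.  (the west ledge: 5A 4G; the east ledge: 0A 1G)
3. 3 gremlins → the east ledge.  (the west ledge: 5A 1G; the east ledge: 0A 4G)
4. 1 gremlin ← the west ledge.  (the west ledge: 5A 2G; the east ledge: 0A 3G)
5. 3 adults → the east ledge.  (the west ledge: 2A 2G; the east ledge: 3A 3G)
6. 1 adult and 1 gremlin ← the west ledge.  (the west ledge: 3A 3G; the east ledge: 2A 2G)
7. 3 adults → the east ledge.  (the west ledge: 0A 3G; the east ledge: 5A 2G)
8. 1 gremlin ← the west ledge.  (the west ledge: 0A 4G; the east ledge: 5A 1G)
9. 2 gremlins → the east ledge.  (the west ledge: 0A 2G; the east ledge: 5A 3G)
10. 1 gremlin ← the west ledge.  (the west ledge: 0A 3G; the east ledge: 5A 2G)
11. 3 gremlins → the east ledge.  (the west ledge: 0A 0G; the east ledge: 5A 5G)

11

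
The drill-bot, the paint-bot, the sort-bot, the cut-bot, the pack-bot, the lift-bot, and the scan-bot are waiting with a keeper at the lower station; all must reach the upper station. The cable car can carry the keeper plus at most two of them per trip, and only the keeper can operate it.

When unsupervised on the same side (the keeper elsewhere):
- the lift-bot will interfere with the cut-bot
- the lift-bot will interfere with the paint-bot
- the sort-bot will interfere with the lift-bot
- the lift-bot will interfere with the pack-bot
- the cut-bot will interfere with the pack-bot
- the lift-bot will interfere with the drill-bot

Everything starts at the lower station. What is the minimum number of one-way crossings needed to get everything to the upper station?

11

Counting alone: the keeper can take at most 2 across per trip to the upper station, so moving all 7 needs at least 4 loaded trips out, with a return between consecutive ones — at least 7 crossings.
The safety rule pushes this higher. Following every safe sequence of crossings, the most of the 7 that can be at the upper station as the cable car arrives there on crossings 7, 9 is 5, 6 respectively — never all 7.
So no plan with fewer than 11 crossings exists, and this one achieves 11:
1. Keeper goes to the upper station with the cut-bot and the lift-bot.
2. Keeper goes back to the lower station with the cut-bot.
3. Keeper goes to the upper station with the cut-bot and the drill-bot.
4. Keeper goes back to the lower station with the lift-bot.
5. Keeper goes to the upper station with the lift-bot and the paint-bot.
6. Keeper goes back to the lower station with the lift-bot.
7. Keeper goes to the upper station with the pack-bot and the sort-bot.
8. Keeper goes back to the lower station with the cut-bot.
9. Keeper goes to the upper station with the cut-bot and the scan-bot.
10. Keeper goes back to the lower station with the cut-bot.
11. Keeper goes to the upper station with the cut-bot and the lift-bot.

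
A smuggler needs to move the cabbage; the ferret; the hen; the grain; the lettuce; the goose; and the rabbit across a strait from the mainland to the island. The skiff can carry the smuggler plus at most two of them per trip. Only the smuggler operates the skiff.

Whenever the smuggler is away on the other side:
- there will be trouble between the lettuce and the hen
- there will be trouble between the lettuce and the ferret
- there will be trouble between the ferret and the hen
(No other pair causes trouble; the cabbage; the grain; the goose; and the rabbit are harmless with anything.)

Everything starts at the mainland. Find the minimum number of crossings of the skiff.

11

Counting alone: the smuggler can take at most 2 across per trip to the island, so moving all 7 needs at least 4 loaded trips out, with a return between consecutive ones — at least 7 crossings.
The safety rule pushes this higher. Following every safe sequence of crossings, the most of the 7 that can be at the island as the skiff arrives there on crossings 7, 9 is 5, 6 respectively — never all 7.
So no plan with fewer than 11 crossings exists, and this one achieves 11:
1. Smuggler goes to the island with the ferret and the hen.  [the mainland: the cabbage, the goose, the grain, the lettuce, the rabbit | the island: the ferret, the hen]
2. Smuggler goes back to the mainland with the ferret.  [the mainland: the cabbage, the ferret, the goose, the grain, the lettuce, the rabbit | the island: the hen]
3. Smuggler goes to the island with the cabbage and the ferret.  [the mainland: the goose, the grain, the lettuce, the rabbit | the island: the cabbage, the ferret, the hen]
4. Smuggler goes back to the mainland with the ferret.  [the mainland: the ferret, the goose, the grain, the lettuce, the rabbit | the island: the cabbage, the hen]
5. Smuggler goes to the island with the ferret and the grain.  [the mainland: the goose, the lettuce, the rabbit | the island: the cabbage, the ferret, the grain, the hen]
6. Smuggler goes back to the mainland with the ferret.  [the mainland: the ferret, the goose, the lettuce, the rabbit | the island: the cabbage, the grain, the hen]
7. Smuggler goes to the island with the ferret and the goose.  [the mainland: the lettuce, the rabbit | the island: the cabbage, the ferret, the goose, the grain, the hen]
8. Smuggler goes back to the mainland with the ferret.  [the mainland: the ferret, the lettuce, the rabbit | the island: the cabbage, the goose, the grain, the hen]
9. Smuggler goes to the island with the ferret and the rabbit.  [the mainland: the lettuce | the island: the cabbage, the ferret, the goose, the grain, the hen, the rabbit]
10. Smuggler goes back to the mainland with the ferret.  [the mainland: the ferret, the lettuce | the island: the cabbage, the goose, the grain, the hen, the rabbit]
11. Smuggler goes to the island with the ferret and the lettuce.  [the mainland: — | the island: the cabbage, the ferret, the goose, the grain, the hen, the lettuce, the rabbit]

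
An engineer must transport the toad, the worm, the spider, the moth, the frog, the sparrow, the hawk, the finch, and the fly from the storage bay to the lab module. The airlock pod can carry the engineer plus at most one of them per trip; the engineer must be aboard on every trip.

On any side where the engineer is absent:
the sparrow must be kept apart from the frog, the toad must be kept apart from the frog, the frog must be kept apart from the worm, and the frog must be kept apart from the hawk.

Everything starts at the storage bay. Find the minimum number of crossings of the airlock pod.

impossible

Following every safe sequence of crossings from the start, the most of the 9 that can be at the lab module as the airlock pod arrives there on crossings 1, 3, 5, 7, 9, 11 is 1, 2, 3, 4, 5, 6 respectively; the best ever achieved is 6 of 9.
From crossing 13 on, no configuration arises that was not already reachable earlier: only 176 distinct safe configurations (who is on which side, and where the airlock pod is) can ever be reached, none of them has everyone across, and every continuation just revisits them. So no valid plan exists.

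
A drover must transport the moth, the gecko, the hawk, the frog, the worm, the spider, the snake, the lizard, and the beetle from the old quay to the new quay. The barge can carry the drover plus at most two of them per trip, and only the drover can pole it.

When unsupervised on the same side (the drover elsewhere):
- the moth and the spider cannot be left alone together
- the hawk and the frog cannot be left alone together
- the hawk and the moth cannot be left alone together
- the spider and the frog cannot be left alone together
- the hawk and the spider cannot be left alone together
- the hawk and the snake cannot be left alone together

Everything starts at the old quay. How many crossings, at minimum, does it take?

15

Counting alone: the drover can take at most 2 across per trip to the new quay, so moving all 9 needs at least 5 loaded trips out, with a return between consecutive ones — at least 9 crossings.
The safety rule pushes this higher. Following every safe sequence of crossings, the most of the 9 that can be at the new quay as the barge arrives there on crossings 9, 11, 13 is 6, 7, 8 respectively — never all 9.
So no plan with fewer than 15 crossings exists, and this one achieves 15:
1. Drover goes to the new quay with the hawk and the spider.
2. Drover goes back to the old quay with the hawk.
3. Drover goes to the new quay with the gecko and the hawk.
4. Drover goes back to the old quay with the hawk.
5. Drover goes to the new quay with the hawk and the worm.
6. Drover goes back to the old quay with the hawk.
7. Drover goes to the new quay with the hawk and the snake.
8. Drover goes back to the old quay with the hawk.
9. Drover goes to the new quay with the frog and the moth.
10. Drover goes back to the old quay with the spider.
11. Drover goes to the new quay with the hawk and the lizard.
12. Drover goes back to the old quay with the hawk.
13. Drover goes to the new quay with the beetle and the hawk.
14. Drover goes back to the old quay with the hawk.
15. Drover goes to the new quay with the hawk and the spider.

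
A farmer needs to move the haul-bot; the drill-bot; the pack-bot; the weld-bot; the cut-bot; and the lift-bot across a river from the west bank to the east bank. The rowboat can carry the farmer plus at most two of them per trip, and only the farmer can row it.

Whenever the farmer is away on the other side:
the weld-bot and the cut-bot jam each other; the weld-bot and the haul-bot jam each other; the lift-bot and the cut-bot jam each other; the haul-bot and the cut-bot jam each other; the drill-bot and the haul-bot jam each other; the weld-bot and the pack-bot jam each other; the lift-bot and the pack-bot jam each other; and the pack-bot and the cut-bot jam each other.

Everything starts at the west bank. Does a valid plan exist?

Whatever the first load, the items left behind include a forbidden pair without the farmer. No opening move is safe, so no plan exists.

No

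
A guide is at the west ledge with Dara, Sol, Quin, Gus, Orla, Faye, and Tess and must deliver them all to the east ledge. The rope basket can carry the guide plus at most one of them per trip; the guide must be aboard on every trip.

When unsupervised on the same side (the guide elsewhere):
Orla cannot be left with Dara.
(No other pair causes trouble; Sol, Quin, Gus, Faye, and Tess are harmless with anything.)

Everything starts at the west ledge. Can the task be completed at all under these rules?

1. Guide goes to the east ledge with Dara.  [the west ledge: Faye, Gus, Orla, Quin, Sol, Tess | the east ledge: Dara]
2. Guide goes back to the west ledge alone.  [the west ledge: Faye, Gus, Orla, Quin, Sol, Tess | the east ledge: Dara]
3. Guide goes to the east ledge with Sol.  [the west ledge: Faye, Gus, Orla, Quin, Tess | the east ledge: Dara, Sol]
4. Guide goes back to the west ledge alone.  [the west ledge: Faye, Gus, Orla, Quin, Tess | the east ledge: Dara, Sol]
5. Guide goes to the east ledge with Quin.  [the west ledge: Faye, Gus, Orla, Tess | the east ledge: Dara, Quin, Sol]
6. Guide goes back to the west ledge alone.  [the west ledge: Faye, Gus, Orla, Tess | the east ledge: Dara, Quin, Sol]
7. Guide goes to the east ledge with Gus.  [the west ledge: Faye, Orla, Tess | the east ledge: Dara, Gus, Quin, Sol]
8. Guide goes back to the west ledge alone.  [the west ledge: Faye, Orla, Tess | the east ledge: Dara, Gus, Quin, Sol]
9. Guide goes to the east ledge with Faye.  [the west ledge: Orla, Tess | the east ledge: Dara, Faye, Gus, Quin, Sol]
10. Guide goes back to the west ledge alone.  [the west ledge: Orla, Tess | the east ledge: Dara, Faye, Gus, Quin, Sol]
11. Guide goes to the east ledge with Tess.  [the west ledge: Orla | the east ledge: Dara, Faye, Gus, Quin, Sol, Tess]
12. Guide goes back to the west ledge alone.  [the west ledge: Orla | the east ledge: Dara, Faye, Gus, Quin, Sol, Tess]
13. Guide goes to the east ledge with Orla.  [the west ledge: — | the east ledge: Dara, Faye, Gus, Orla, Quin, Sol, Tess]

Yes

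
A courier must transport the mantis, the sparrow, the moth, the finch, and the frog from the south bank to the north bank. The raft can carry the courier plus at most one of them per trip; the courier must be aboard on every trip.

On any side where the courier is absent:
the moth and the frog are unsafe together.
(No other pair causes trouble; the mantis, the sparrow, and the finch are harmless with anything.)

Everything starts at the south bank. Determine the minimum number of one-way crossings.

Counting alone: the courier can take at most 1 across per trip to the north bank, so moving all 5 needs at least 5 loaded trips out, with a return between consecutive ones — at least 9 crossings.
The plan below uses exactly 9 crossings, so it is optimal:
1. Courier goes to the north bank with the moth.  [the south bank: the finch, the frog, the mantis, the sparrow | the north bank: the moth]
2. Courier goes back to the south bank alone.  [the south bank: the finch, the frog, the mantis, the sparrow | the north bank: the moth]
3. Courier goes to the north bank with the mantis.  [the south bank: the finch, the frog, the sparrow | the north bank: the mantis, the moth]
4. Courier goes back to the south bank alone.  [the south bank: the finch, the frog, the sparrow | the north bank: the mantis, the moth]
5. Courier goes to the north bank with the sparrow.  [the south bank: the finch, the frog | the north bank: the mantis, the moth, the sparrow]
6. Courier goes back to the south bank alone.  [the south bank: the finch, the frog | the north bank: the mantis, the moth, the sparrow]
7. Courier goes to the north bank with the finch.  [the south bank: the frog | the north bank: the finch, the mantis, the moth, the sparrow]
8. Courier goes back to the south bank alone.  [the south bank: the frog | the north bank: the finch, the mantis, the moth, the sparrow]
9. Courier goes to the north bank with the frog.  [the south bank: — | the north bank: the finch, the frog, the mantis, the moth, the sparrow]

9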